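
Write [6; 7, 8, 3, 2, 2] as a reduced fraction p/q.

Using pₖ = aₖpₖ₋₁ + pₖ₋₂ and qₖ = aₖqₖ₋₁ + qₖ₋₂:
  k=0: a=6, p=6, q=1
  k=1: a=7, p=43, q=7
  k=2: a=8, p=350, q=57
  k=3: a=3, p=1093, q=178
  k=4: a=2, p=2536, q=413
  k=5: a=2, p=6165, q=1004

6165/1004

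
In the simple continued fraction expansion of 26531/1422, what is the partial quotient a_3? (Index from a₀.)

26531 = 18·1422 + 935   →  a_0 = 18
1422 = 1·935 + 487   →  a_1 = 1
935 = 1·487 + 448   →  a_2 = 1
487 = 1·448 + 39   →  a_3 = 1

1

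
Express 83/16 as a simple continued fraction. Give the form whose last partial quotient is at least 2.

[5; 5, 3]

83 = 5×16 + 3
16 = 5×3 + 1
3 = 3×1 + 0  (stop)
So 83/16 = [5; 5, 3].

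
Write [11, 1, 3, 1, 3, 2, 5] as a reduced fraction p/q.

Using pₖ = aₖpₖ₋₁ + pₖ₋₂ and qₖ = aₖqₖ₋₁ + qₖ₋₂:
  k=0: a=11, p=11, q=1
  k=1: a=1, p=12, q=1
  k=2: a=3, p=47, q=4
  k=3: a=1, p=59, q=5
  k=4: a=3, p=224, q=19
  k=5: a=2, p=507, q=43
  k=6: a=5, p=2759, q=234

2759/234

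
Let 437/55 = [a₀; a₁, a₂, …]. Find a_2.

437 = 7·55 + 52   →  a_0 = 7
55 = 1·52 + 3   →  a_1 = 1
52 = 17·3 + 1   →  a_2 = 17

17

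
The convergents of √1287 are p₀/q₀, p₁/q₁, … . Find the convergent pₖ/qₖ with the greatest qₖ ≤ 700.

√1287 = [35; 1, 6, 1, 70, …] (period length 4).
Convergents:
  p_0/q_0 = 35/1
  p_1/q_1 = 36/1
  p_2/q_2 = 251/7
  p_3/q_3 = 287/8
  p_4/q_4 = 20341/567
  p_5/q_5 = 20628/575
  p_6/q_6 = 144109/4017
q_5 = 575 ≤ 700 < 4017 = q_6, so the answer is 20628/575.

20628/575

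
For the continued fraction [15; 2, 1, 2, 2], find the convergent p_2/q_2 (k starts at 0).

46/3

Using pₖ = aₖpₖ₋₁ + pₖ₋₂, qₖ = aₖqₖ₋₁ + qₖ₋₂ (with p₋₁=1, p₋₂=0, q₋₁=0, q₋₂=1):
  k=0: a=15, p=15, q=1
  k=1: a=2, p=31, q=2
  k=2: a=1, p=46, q=3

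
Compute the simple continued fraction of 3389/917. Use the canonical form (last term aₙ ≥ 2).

3389 = 3·917 + 638
917 = 1·638 + 279
638 = 2·279 + 80
279 = 3·80 + 39
80 = 2·39 + 2
39 = 19·2 + 1
2 = 2·1 + 0  (stop)
So 3389/917 = [3; 1, 2, 3, 2, 19, 2].

[3; 1, 2, 3, 2, 19, 2]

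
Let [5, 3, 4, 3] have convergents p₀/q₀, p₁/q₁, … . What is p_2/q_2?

Using pₖ = aₖpₖ₋₁ + pₖ₋₂, qₖ = aₖqₖ₋₁ + qₖ₋₂ (with p₋₁=1, p₋₂=0, q₋₁=0, q₋₂=1):
  k=0: a=5, p=5, q=1
  k=1: a=3, p=16, q=3
  k=2: a=4, p=69, q=13

69/13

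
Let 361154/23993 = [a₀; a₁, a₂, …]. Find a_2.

361154 = 15·23993 + 1259   →  a_0 = 15
23993 = 19·1259 + 72   →  a_1 = 19
1259 = 17·72 + 35   →  a_2 = 17

17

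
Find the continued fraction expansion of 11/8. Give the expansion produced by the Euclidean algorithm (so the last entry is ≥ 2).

11 = 1·8 + 3
8 = 2·3 + 2
3 = 1·2 + 1
2 = 2·1 + 0  (stop)
So 11/8 = [1; 2, 1, 2].

[1; 2, 1, 2]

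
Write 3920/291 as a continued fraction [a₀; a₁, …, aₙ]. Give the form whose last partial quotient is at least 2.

[13; 2, 8, 17]

3920 = 13×291 + 137
291 = 2×137 + 17
137 = 8×17 + 1
17 = 17×1 + 0  (stop)
So 3920/291 = [13; 2, 8, 17].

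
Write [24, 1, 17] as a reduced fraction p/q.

Fold from the inside: start with 17/1.
  1 + 1/17 = 18/17
  24 + 17/18 = 449/18

449/18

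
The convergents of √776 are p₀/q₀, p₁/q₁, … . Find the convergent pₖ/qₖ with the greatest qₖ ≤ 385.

√776 = [27; 1, 5, 1, 54, …] (period length 4).
Convergents:
  p_0/q_0 = 27/1
  p_1/q_1 = 28/1
  p_2/q_2 = 167/6
  p_3/q_3 = 195/7
  p_4/q_4 = 10697/384
  p_5/q_5 = 10892/391
q_4 = 384 ≤ 385 < 391 = q_5, so the answer is 10697/384.

10697/384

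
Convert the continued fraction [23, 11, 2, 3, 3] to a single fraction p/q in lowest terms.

6072/263

Fold from the inside: start with 3/1.
  3 + 1/3 = 10/3
  2 + 3/10 = 23/10
  11 + 10/23 = 263/23
  23 + 23/263 = 6072/263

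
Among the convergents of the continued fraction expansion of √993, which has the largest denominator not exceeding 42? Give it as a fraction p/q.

1292/41

√993 = [31; 1, 1, 20, 1, 1, 62, …] (period length 6).
Convergents:
  p_0/q_0 = 31/1
  p_1/q_1 = 32/1
  p_2/q_2 = 63/2
  p_3/q_3 = 1292/41
  p_4/q_4 = 1355/43
q_3 = 41 ≤ 42 < 43 = q_4, so the answer is 1292/41.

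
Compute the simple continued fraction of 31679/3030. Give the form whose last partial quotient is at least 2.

[10; 2, 5, 14, 3, 6]

31679 = 10*3030 + 1379
3030 = 2*1379 + 272
1379 = 5*272 + 19
272 = 14*19 + 6
19 = 3*6 + 1
6 = 6*1 + 0  (stop)
So 31679/3030 = [10; 2, 5, 14, 3, 6].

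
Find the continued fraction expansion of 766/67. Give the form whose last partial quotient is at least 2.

766 = 11*67 + 29
67 = 2*29 + 9
29 = 3*9 + 2
9 = 4*2 + 1
2 = 2*1 + 0  (stop)
So 766/67 = [11; 2, 3, 4, 2].

[11; 2, 3, 4, 2]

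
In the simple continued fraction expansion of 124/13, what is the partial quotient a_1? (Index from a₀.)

124 = 9·13 + 7   →  a_0 = 9
13 = 1·7 + 6   →  a_1 = 1

1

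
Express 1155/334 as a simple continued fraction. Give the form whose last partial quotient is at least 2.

[3; 2, 5, 2, 6, 2]

1155 = 3*334 + 153
334 = 2*153 + 28
153 = 5*28 + 13
28 = 2*13 + 2
13 = 6*2 + 1
2 = 2*1 + 0  (stop)
So 1155/334 = [3; 2, 5, 2, 6, 2].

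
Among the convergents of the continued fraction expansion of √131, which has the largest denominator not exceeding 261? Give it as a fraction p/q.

1156/101

√131 = [11; 2, 4, 11, 4, 2, 22, …] (period length 6).
Convergents:
  p_0/q_0 = 11/1
  p_1/q_1 = 23/2
  p_2/q_2 = 103/9
  p_3/q_3 = 1156/101
  p_4/q_4 = 4727/413
q_3 = 101 ≤ 261 < 413 = q_4, so the answer is 1156/101.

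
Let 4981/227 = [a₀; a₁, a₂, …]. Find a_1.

4981 = 21·227 + 214   →  a_0 = 21
227 = 1·214 + 13   →  a_1 = 1

1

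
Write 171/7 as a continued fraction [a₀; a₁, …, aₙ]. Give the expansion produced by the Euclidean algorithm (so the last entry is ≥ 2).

[24; 2, 3]

171 = 24×7 + 3
7 = 2×3 + 1
3 = 3×1 + 0  (stop)
So 171/7 = [24; 2, 3].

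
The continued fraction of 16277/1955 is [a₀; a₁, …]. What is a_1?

3

16277 = 8·1955 + 637   →  a_0 = 8
1955 = 3·637 + 44   →  a_1 = 3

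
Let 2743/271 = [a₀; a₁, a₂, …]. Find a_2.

2743 = 10·271 + 33   →  a_0 = 10
271 = 8·33 + 7   →  a_1 = 8
33 = 4·7 + 5   →  a_2 = 4

4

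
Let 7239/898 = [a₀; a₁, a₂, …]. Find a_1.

7239 = 8·898 + 55   →  a_0 = 8
898 = 16·55 + 18   →  a_1 = 16

16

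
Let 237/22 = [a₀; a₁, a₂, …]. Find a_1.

237 = 10·22 + 17   →  a_0 = 10
22 = 1·17 + 5   →  a_1 = 1

1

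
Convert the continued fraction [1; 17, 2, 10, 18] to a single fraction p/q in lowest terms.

Fold from the inside: start with 18/1.
  10 + 1/18 = 181/18
  2 + 18/181 = 380/181
  17 + 181/380 = 6641/380
  1 + 380/6641 = 7021/6641

7021/6641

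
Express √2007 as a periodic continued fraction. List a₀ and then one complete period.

[44; 1, 3, 1, 88]

a₀ = ⌊√2007⌋ = 44.
With m₀=0, d₀=1 and mₖ₊₁ = dₖaₖ − mₖ, dₖ₊₁ = (n − mₖ₊₁²)/dₖ, aₖ₊₁ = ⌊(a₀+mₖ₊₁)/dₖ₊₁⌋:
  k=1: m=44, d=71, a=1
  k=2: m=27, d=18, a=3
  k=3: m=27, d=71, a=1
  k=4: m=44, d=1, a=88
d=1 and a=2a₀=88 at k=4, so the next step gives (m, d) = (44, 71) again — its k=1 value — and the period has length 4.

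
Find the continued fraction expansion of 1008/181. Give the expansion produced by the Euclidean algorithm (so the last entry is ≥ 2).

1008 = 5·181 + 103
181 = 1·103 + 78
103 = 1·78 + 25
78 = 3·25 + 3
25 = 8·3 + 1
3 = 3·1 + 0  (stop)
So 1008/181 = [5; 1, 1, 3, 8, 3].

[5; 1, 1, 3, 8, 3]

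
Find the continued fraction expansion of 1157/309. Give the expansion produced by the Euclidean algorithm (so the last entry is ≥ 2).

[3; 1, 2, 1, 10, 3, 2]

1157 = 3×309 + 230
309 = 1×230 + 79
230 = 2×79 + 72
79 = 1×72 + 7
72 = 10×7 + 2
7 = 3×2 + 1
2 = 2×1 + 0  (stop)
So 1157/309 = [3; 1, 2, 1, 10, 3, 2].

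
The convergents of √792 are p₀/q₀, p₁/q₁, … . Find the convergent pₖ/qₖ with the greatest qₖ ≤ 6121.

√792 = [28; 7, 56, …] (period length 2).
Convergents:
  p_0/q_0 = 28/1
  p_1/q_1 = 197/7
  p_2/q_2 = 11060/393
  p_3/q_3 = 77617/2758
  p_4/q_4 = 4357612/154841
q_3 = 2758 ≤ 6121 < 154841 = q_4, so the answer is 77617/2758.

77617/2758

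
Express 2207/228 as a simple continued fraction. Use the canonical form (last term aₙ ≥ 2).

[9; 1, 2, 8, 9]

2207 = 9*228 + 155
228 = 1*155 + 73
155 = 2*73 + 9
73 = 8*9 + 1
9 = 9*1 + 0  (stop)
So 2207/228 = [9; 1, 2, 8, 9].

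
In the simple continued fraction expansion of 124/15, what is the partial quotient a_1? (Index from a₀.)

124 = 8·15 + 4   →  a_0 = 8
15 = 3·4 + 3   →  a_1 = 3

3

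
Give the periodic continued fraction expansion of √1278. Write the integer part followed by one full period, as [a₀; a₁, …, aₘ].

[35; 1, 2, 1, 70]

a₀ = ⌊√1278⌋ = 35.
With m₀=0, d₀=1 and mₖ₊₁ = dₖaₖ − mₖ, dₖ₊₁ = (n − mₖ₊₁²)/dₖ, aₖ₊₁ = ⌊(a₀+mₖ₊₁)/dₖ₊₁⌋:
  k=1: m=35, d=53, a=1
  k=2: m=18, d=18, a=2
  k=3: m=18, d=53, a=1
  k=4: m=35, d=1, a=70
d=1 and a=2a₀=70 at k=4, so the next step gives (m, d) = (35, 53) again — its k=1 value — and the period has length 4.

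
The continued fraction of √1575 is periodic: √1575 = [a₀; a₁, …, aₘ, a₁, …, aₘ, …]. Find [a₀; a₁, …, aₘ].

a₀ = ⌊√1575⌋ = 39.
With m₀=0, d₀=1 and mₖ₊₁ = dₖaₖ − mₖ, dₖ₊₁ = (n − mₖ₊₁²)/dₖ, aₖ₊₁ = ⌊(a₀+mₖ₊₁)/dₖ₊₁⌋:
  k=1: m=39, d=54, a=1
  k=2: m=15, d=25, a=2
  k=3: m=35, d=14, a=5
  k=4: m=35, d=25, a=2
  k=5: m=15, d=54, a=1
  k=6: m=39, d=1, a=78
d=1 and a=2a₀=78 at k=6, so the next step gives (m, d) = (39, 54) again — its k=1 value — and the period has length 6.

[39; 1, 2, 5, 2, 1, 78]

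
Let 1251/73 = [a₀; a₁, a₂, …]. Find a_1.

1251 = 17·73 + 10   →  a_0 = 17
73 = 7·10 + 3   →  a_1 = 7

7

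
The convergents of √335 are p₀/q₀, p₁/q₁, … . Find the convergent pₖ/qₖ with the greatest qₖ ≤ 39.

√335 = [18; 3, 3, 3, 36, …] (period length 4).
Convergents:
  p_0/q_0 = 18/1
  p_1/q_1 = 55/3
  p_2/q_2 = 183/10
  p_3/q_3 = 604/33
  p_4/q_4 = 21927/1198
q_3 = 33 ≤ 39 < 1198 = q_4, so the answer is 604/33.

604/33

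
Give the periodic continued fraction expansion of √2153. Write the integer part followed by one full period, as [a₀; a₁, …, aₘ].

a₀ = ⌊√2153⌋ = 46.
With m₀=0, d₀=1 and mₖ₊₁ = dₖaₖ − mₖ, dₖ₊₁ = (n − mₖ₊₁²)/dₖ, aₖ₊₁ = ⌊(a₀+mₖ₊₁)/dₖ₊₁⌋:
  k=1: m=46, d=37, a=2
  k=2: m=28, d=37, a=2
  k=3: m=46, d=1, a=92
d=1 and a=2a₀=92 at k=3, so the next step gives (m, d) = (46, 37) again — its k=1 value — and the period has length 3.

[46; 2, 2, 92]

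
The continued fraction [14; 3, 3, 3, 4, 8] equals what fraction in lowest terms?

Fold from the inside: start with 8/1.
  4 + 1/8 = 33/8
  3 + 8/33 = 107/33
  3 + 33/107 = 354/107
  3 + 107/354 = 1169/354
  14 + 354/1169 = 16720/1169

16720/1169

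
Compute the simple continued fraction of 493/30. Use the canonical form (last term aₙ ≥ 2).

493 = 16×30 + 13
30 = 2×13 + 4
13 = 3×4 + 1
4 = 4×1 + 0  (stop)
So 493/30 = [16; 2, 3, 4].

[16; 2, 3, 4]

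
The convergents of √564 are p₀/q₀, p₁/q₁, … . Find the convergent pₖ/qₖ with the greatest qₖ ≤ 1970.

18049/760

√564 = [23; 1, 2, 1, 46, …] (period length 4).
Convergents:
  p_0/q_0 = 23/1
  p_1/q_1 = 24/1
  p_2/q_2 = 71/3
  p_3/q_3 = 95/4
  p_4/q_4 = 4441/187
  p_5/q_5 = 4536/191
  p_6/q_6 = 13513/569
  p_7/q_7 = 18049/760
  p_8/q_8 = 843767/35529
q_7 = 760 ≤ 1970 < 35529 = q_8, so the answer is 18049/760.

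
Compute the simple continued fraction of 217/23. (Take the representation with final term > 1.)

[9; 2, 3, 3]

217 = 9×23 + 10
23 = 2×10 + 3
10 = 3×3 + 1
3 = 3×1 + 0  (stop)
So 217/23 = [9; 2, 3, 3].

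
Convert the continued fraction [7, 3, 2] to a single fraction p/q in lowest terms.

51/7

Fold from the inside: start with 2/1.
  3 + 1/2 = 7/2
  7 + 2/7 = 51/7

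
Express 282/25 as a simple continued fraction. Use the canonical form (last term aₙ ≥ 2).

282 = 11×25 + 7
25 = 3×7 + 4
7 = 1×4 + 3
4 = 1×3 + 1
3 = 3×1 + 0  (stop)
So 282/25 = [11; 3, 1, 1, 3].

[11; 3, 1, 1, 3]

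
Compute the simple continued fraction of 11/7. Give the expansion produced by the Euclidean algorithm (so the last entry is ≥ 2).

[1; 1, 1, 3]

11 = 1·7 + 4
7 = 1·4 + 3
4 = 1·3 + 1
3 = 3·1 + 0  (stop)
So 11/7 = [1; 1, 1, 3].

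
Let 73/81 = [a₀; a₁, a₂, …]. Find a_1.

73 = 0·81 + 73   →  a_0 = 0
81 = 1·73 + 8   →  a_1 = 1

1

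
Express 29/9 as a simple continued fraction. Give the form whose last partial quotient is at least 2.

[3; 4, 2]

29 = 3·9 + 2
9 = 4·2 + 1
2 = 2·1 + 0  (stop)
So 29/9 = [3; 4, 2].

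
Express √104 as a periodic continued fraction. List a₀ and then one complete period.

[10; 5, 20]

a₀ = ⌊√104⌋ = 10.
With m₀=0, d₀=1 and mₖ₊₁ = dₖaₖ − mₖ, dₖ₊₁ = (n − mₖ₊₁²)/dₖ, aₖ₊₁ = ⌊(a₀+mₖ₊₁)/dₖ₊₁⌋:
  k=1: m=10, d=4, a=5
  k=2: m=10, d=1, a=20
d=1 and a=2a₀=20 at k=2, so the next step gives (m, d) = (10, 4) again — its k=1 value — and the period has length 2.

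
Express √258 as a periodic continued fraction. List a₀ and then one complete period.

a₀ = ⌊√258⌋ = 16.
With m₀=0, d₀=1 and mₖ₊₁ = dₖaₖ − mₖ, dₖ₊₁ = (n − mₖ₊₁²)/dₖ, aₖ₊₁ = ⌊(a₀+mₖ₊₁)/dₖ₊₁⌋:
  k=1: m=16, d=2, a=16
  k=2: m=16, d=1, a=32
d=1 and a=2a₀=32 at k=2, so the next step gives (m, d) = (16, 2) again — its k=1 value — and the period has length 2.

[16; 16, 32]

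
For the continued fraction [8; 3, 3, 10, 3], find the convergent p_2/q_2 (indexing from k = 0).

Using pₖ = aₖpₖ₋₁ + pₖ₋₂, qₖ = aₖqₖ₋₁ + qₖ₋₂ (with p₋₁=1, p₋₂=0, q₋₁=0, q₋₂=1):
  k=0: a=8, p=8, q=1
  k=1: a=3, p=25, q=3
  k=2: a=3, p=83, q=10

83/10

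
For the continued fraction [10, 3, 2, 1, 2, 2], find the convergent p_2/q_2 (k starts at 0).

72/7

Using pₖ = aₖpₖ₋₁ + pₖ₋₂, qₖ = aₖqₖ₋₁ + qₖ₋₂ (with p₋₁=1, p₋₂=0, q₋₁=0, q₋₂=1):
  k=0: a=10, p=10, q=1
  k=1: a=3, p=31, q=3
  k=2: a=2, p=72, q=7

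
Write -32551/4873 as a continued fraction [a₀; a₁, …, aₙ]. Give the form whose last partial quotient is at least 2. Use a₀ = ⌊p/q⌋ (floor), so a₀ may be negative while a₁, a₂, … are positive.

[-7; 3, 8, 12, 16]

-32551 = -7×4873 + 1560
4873 = 3×1560 + 193
1560 = 8×193 + 16
193 = 12×16 + 1
16 = 16×1 + 0  (stop)
So -32551/4873 = [-7; 3, 8, 12, 16].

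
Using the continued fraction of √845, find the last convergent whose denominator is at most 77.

√845 = [29; 14, 1, 1, 14, 58, …] (period length 5).
Convergents:
  p_0/q_0 = 29/1
  p_1/q_1 = 407/14
  p_2/q_2 = 436/15
  p_3/q_3 = 843/29
  p_4/q_4 = 12238/421
q_3 = 29 ≤ 77 < 421 = q_4, so the answer is 843/29.

843/29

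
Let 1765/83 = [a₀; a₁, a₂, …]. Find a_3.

3

1765 = 21·83 + 22   →  a_0 = 21
83 = 3·22 + 17   →  a_1 = 3
22 = 1·17 + 5   →  a_2 = 1
17 = 3·5 + 2   →  a_3 = 3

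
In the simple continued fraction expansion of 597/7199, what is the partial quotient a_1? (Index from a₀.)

597 = 0·7199 + 597   →  a_0 = 0
7199 = 12·597 + 35   →  a_1 = 12

12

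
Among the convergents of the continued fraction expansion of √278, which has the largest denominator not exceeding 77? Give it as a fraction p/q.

√278 = [16; 1, 2, 16, 2, 1, 32, …] (period length 6).
Convergents:
  p_0/q_0 = 16/1
  p_1/q_1 = 17/1
  p_2/q_2 = 50/3
  p_3/q_3 = 817/49
  p_4/q_4 = 1684/101
q_3 = 49 ≤ 77 < 101 = q_4, so the answer is 817/49.

817/49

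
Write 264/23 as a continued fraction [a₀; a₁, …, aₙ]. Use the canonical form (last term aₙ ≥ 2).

[11; 2, 11]

264 = 11·23 + 11
23 = 2·11 + 1
11 = 11·1 + 0  (stop)
So 264/23 = [11; 2, 11].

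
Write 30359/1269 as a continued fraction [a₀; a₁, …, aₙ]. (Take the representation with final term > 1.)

30359 = 23*1269 + 1172
1269 = 1*1172 + 97
1172 = 12*97 + 8
97 = 12*8 + 1
8 = 8*1 + 0  (stop)
So 30359/1269 = [23; 1, 12, 12, 8].

[23; 1, 12, 12, 8]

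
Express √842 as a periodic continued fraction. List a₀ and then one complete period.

a₀ = ⌊√842⌋ = 29.
With m₀=0, d₀=1 and mₖ₊₁ = dₖaₖ − mₖ, dₖ₊₁ = (n − mₖ₊₁²)/dₖ, aₖ₊₁ = ⌊(a₀+mₖ₊₁)/dₖ₊₁⌋:
  k=1: m=29, d=1, a=58
d=1 and a=2a₀=58 at k=1, so the next step gives (m, d) = (29, 1) again — its k=1 value — and the period has length 1.

[29; 58]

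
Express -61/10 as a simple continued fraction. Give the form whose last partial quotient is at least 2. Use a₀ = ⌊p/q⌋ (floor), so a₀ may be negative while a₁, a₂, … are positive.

-61 = -7×10 + 9
10 = 1×9 + 1
9 = 9×1 + 0  (stop)
So -61/10 = [-7; 1, 9].

[-7; 1, 9]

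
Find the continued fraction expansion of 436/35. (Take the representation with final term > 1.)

436 = 12×35 + 16
35 = 2×16 + 3
16 = 5×3 + 1
3 = 3×1 + 0  (stop)
So 436/35 = [12; 2, 5, 3].

[12; 2, 5, 3]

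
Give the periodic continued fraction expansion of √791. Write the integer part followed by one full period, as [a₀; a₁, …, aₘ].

a₀ = ⌊√791⌋ = 28.
With m₀=0, d₀=1 and mₖ₊₁ = dₖaₖ − mₖ, dₖ₊₁ = (n − mₖ₊₁²)/dₖ, aₖ₊₁ = ⌊(a₀+mₖ₊₁)/dₖ₊₁⌋:
  k=1: m=28, d=7, a=8
  k=2: m=28, d=1, a=56
d=1 and a=2a₀=56 at k=2, so the next step gives (m, d) = (28, 7) again — its k=1 value — and the period has length 2.

[28; 8, 56]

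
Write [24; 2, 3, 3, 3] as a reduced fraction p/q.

Using pₖ = aₖpₖ₋₁ + pₖ₋₂ and qₖ = aₖqₖ₋₁ + qₖ₋₂:
  k=0: a=24, p=24, q=1
  k=1: a=2, p=49, q=2
  k=2: a=3, p=171, q=7
  k=3: a=3, p=562, q=23
  k=4: a=3, p=1857, q=76

1857/76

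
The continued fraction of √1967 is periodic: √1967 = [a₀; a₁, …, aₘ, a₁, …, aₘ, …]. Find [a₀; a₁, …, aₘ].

[44; 2, 1, 5, 1, 2, 88]

a₀ = ⌊√1967⌋ = 44.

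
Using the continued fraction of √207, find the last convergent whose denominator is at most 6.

72/5

√207 = [14; 2, 1, 1, 2, 1, 1, 2, 28, …] (period length 8).
Convergents:
  p_0/q_0 = 14/1
  p_1/q_1 = 29/2
  p_2/q_2 = 43/3
  p_3/q_3 = 72/5
  p_4/q_4 = 187/13
q_3 = 5 ≤ 6 < 13 = q_4, so the answer is 72/5.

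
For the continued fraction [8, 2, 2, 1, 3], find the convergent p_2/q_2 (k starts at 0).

42/5

Using pₖ = aₖpₖ₋₁ + pₖ₋₂, qₖ = aₖqₖ₋₁ + qₖ₋₂ (with p₋₁=1, p₋₂=0, q₋₁=0, q₋₂=1):
  k=0: a=8, p=8, q=1
  k=1: a=2, p=17, q=2
  k=2: a=2, p=42, q=5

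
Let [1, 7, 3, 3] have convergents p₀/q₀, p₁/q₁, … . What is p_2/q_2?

25/22

Using pₖ = aₖpₖ₋₁ + pₖ₋₂, qₖ = aₖqₖ₋₁ + qₖ₋₂ (with p₋₁=1, p₋₂=0, q₋₁=0, q₋₂=1):
  k=0: a=1, p=1, q=1
  k=1: a=7, p=8, q=7
  k=2: a=3, p=25, q=22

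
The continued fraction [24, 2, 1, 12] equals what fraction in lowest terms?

Using pₖ = aₖpₖ₋₁ + pₖ₋₂ and qₖ = aₖqₖ₋₁ + qₖ₋₂:
  k=0: a=24, p=24, q=1
  k=1: a=2, p=49, q=2
  k=2: a=1, p=73, q=3
  k=3: a=12, p=925, q=38

925/38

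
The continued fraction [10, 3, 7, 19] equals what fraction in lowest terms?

Using pₖ = aₖpₖ₋₁ + pₖ₋₂ and qₖ = aₖqₖ₋₁ + qₖ₋₂:
  k=0: a=10, p=10, q=1
  k=1: a=3, p=31, q=3
  k=2: a=7, p=227, q=22
  k=3: a=19, p=4344, q=421

4344/421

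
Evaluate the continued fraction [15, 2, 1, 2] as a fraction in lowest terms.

123/8

Using pₖ = aₖpₖ₋₁ + pₖ₋₂ and qₖ = aₖqₖ₋₁ + qₖ₋₂:
  k=0: a=15, p=15, q=1
  k=1: a=2, p=31, q=2
  k=2: a=1, p=46, q=3
  k=3: a=2, p=123, q=8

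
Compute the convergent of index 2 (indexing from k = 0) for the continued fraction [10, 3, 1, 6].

41/4

Using pₖ = aₖpₖ₋₁ + pₖ₋₂, qₖ = aₖqₖ₋₁ + qₖ₋₂ (with p₋₁=1, p₋₂=0, q₋₁=0, q₋₂=1):
  k=0: a=10, p=10, q=1
  k=1: a=3, p=31, q=3
  k=2: a=1, p=41, q=4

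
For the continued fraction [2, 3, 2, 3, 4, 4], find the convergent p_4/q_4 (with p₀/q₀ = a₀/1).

236/103

Using pₖ = aₖpₖ₋₁ + pₖ₋₂, qₖ = aₖqₖ₋₁ + qₖ₋₂ (with p₋₁=1, p₋₂=0, q₋₁=0, q₋₂=1):
  k=0: a=2, p=2, q=1
  k=1: a=3, p=7, q=3
  k=2: a=2, p=16, q=7
  k=3: a=3, p=55, q=24
  k=4: a=4, p=236, q=103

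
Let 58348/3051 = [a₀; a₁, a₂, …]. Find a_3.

58348 = 19·3051 + 379   →  a_0 = 19
3051 = 8·379 + 19   →  a_1 = 8
379 = 19·19 + 18   →  a_2 = 19
19 = 1·18 + 1   →  a_3 = 1

1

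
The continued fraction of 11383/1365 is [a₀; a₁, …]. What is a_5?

11383 = 8·1365 + 463   →  a_0 = 8
1365 = 2·463 + 439   →  a_1 = 2
463 = 1·439 + 24   →  a_2 = 1
439 = 18·24 + 7   →  a_3 = 18
24 = 3·7 + 3   →  a_4 = 3
7 = 2·3 + 1   →  a_5 = 2

2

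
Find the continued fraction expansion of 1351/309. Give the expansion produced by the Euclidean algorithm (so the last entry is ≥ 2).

[4; 2, 1, 2, 5, 7]

1351 = 4*309 + 115
309 = 2*115 + 79
115 = 1*79 + 36
79 = 2*36 + 7
36 = 5*7 + 1
7 = 7*1 + 0  (stop)
So 1351/309 = [4; 2, 1, 2, 5, 7].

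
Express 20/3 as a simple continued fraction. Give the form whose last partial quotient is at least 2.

[6; 1, 2]

20 = 6×3 + 2
3 = 1×2 + 1
2 = 2×1 + 0  (stop)
So 20/3 = [6; 1, 2].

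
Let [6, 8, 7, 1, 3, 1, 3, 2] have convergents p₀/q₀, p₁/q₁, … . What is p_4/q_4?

Using pₖ = aₖpₖ₋₁ + pₖ₋₂, qₖ = aₖqₖ₋₁ + qₖ₋₂ (with p₋₁=1, p₋₂=0, q₋₁=0, q₋₂=1):
  k=0: a=6, p=6, q=1
  k=1: a=8, p=49, q=8
  k=2: a=7, p=349, q=57
  k=3: a=1, p=398, q=65
  k=4: a=3, p=1543, q=252

1543/252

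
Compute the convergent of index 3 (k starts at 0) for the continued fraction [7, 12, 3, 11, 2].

2967/419

Using pₖ = aₖpₖ₋₁ + pₖ₋₂, qₖ = aₖqₖ₋₁ + qₖ₋₂ (with p₋₁=1, p₋₂=0, q₋₁=0, q₋₂=1):
  k=0: a=7, p=7, q=1
  k=1: a=12, p=85, q=12
  k=2: a=3, p=262, q=37
  k=3: a=11, p=2967, q=419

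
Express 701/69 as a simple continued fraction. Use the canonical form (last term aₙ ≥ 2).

[10; 6, 3, 1, 2]

701 = 10*69 + 11
69 = 6*11 + 3
11 = 3*3 + 2
3 = 1*2 + 1
2 = 2*1 + 0  (stop)
So 701/69 = [10; 6, 3, 1, 2].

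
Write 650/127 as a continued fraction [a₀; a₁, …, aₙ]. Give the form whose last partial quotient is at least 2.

[5; 8, 2, 7]

650 = 5×127 + 15
127 = 8×15 + 7
15 = 2×7 + 1
7 = 7×1 + 0  (stop)
So 650/127 = [5; 8, 2, 7].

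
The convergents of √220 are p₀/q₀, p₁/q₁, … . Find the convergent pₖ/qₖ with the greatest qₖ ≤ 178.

2566/173

√220 = [14; 1, 4, 1, 28, …] (period length 4).
Convergents:
  p_0/q_0 = 14/1
  p_1/q_1 = 15/1
  p_2/q_2 = 74/5
  p_3/q_3 = 89/6
  p_4/q_4 = 2566/173
  p_5/q_5 = 2655/179
q_4 = 173 ≤ 178 < 179 = q_5, so the answer is 2566/173.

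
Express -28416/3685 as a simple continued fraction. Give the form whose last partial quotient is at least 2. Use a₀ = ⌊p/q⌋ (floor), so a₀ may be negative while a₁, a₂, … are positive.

[-8; 3, 2, 6, 3, 8, 3]

-28416 = -8×3685 + 1064
3685 = 3×1064 + 493
1064 = 2×493 + 78
493 = 6×78 + 25
78 = 3×25 + 3
25 = 8×3 + 1
3 = 3×1 + 0  (stop)
So -28416/3685 = [-8; 3, 2, 6, 3, 8, 3].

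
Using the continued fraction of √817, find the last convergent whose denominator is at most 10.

200/7

√817 = [28; 1, 1, 2, 1, 1, 56, …] (period length 6).
Convergents:
  p_0/q_0 = 28/1
  p_1/q_1 = 29/1
  p_2/q_2 = 57/2
  p_3/q_3 = 143/5
  p_4/q_4 = 200/7
  p_5/q_5 = 343/12
q_4 = 7 ≤ 10 < 12 = q_5, so the answer is 200/7.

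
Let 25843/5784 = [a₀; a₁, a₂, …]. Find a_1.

2

25843 = 4·5784 + 2707   →  a_0 = 4
5784 = 2·2707 + 370   →  a_1 = 2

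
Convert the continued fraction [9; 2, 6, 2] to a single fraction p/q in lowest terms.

Using pₖ = aₖpₖ₋₁ + pₖ₋₂ and qₖ = aₖqₖ₋₁ + qₖ₋₂:
  k=0: a=9, p=9, q=1
  k=1: a=2, p=19, q=2
  k=2: a=6, p=123, q=13
  k=3: a=2, p=265, q=28

265/28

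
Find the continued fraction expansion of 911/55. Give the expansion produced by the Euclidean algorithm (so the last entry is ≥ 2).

[16; 1, 1, 3, 2, 3]

911 = 16·55 + 31
55 = 1·31 + 24
31 = 1·24 + 7
24 = 3·7 + 3
7 = 2·3 + 1
3 = 3·1 + 0  (stop)
So 911/55 = [16; 1, 1, 3, 2, 3].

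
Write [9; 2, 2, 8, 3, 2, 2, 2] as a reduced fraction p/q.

Fold from the inside: start with 2/1.
  2 + 1/2 = 5/2
  2 + 2/5 = 12/5
  3 + 5/12 = 41/12
  8 + 12/41 = 340/41
  2 + 41/340 = 721/340
  2 + 340/721 = 1782/721
  9 + 721/1782 = 16759/1782

16759/1782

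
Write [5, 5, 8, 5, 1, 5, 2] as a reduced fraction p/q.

16526/3181

Using pₖ = aₖpₖ₋₁ + pₖ₋₂ and qₖ = aₖqₖ₋₁ + qₖ₋₂:
  k=0: a=5, p=5, q=1
  k=1: a=5, p=26, q=5
  k=2: a=8, p=213, q=41
  k=3: a=5, p=1091, q=210
  k=4: a=1, p=1304, q=251
  k=5: a=5, p=7611, q=1465
  k=6: a=2, p=16526, q=3181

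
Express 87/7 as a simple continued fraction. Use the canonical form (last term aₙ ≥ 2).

[12; 2, 3]

87 = 12*7 + 3
7 = 2*3 + 1
3 = 3*1 + 0  (stop)
So 87/7 = [12; 2, 3].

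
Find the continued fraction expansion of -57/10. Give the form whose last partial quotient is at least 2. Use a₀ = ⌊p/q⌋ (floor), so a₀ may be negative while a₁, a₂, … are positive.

-57 = -6×10 + 3
10 = 3×3 + 1
3 = 3×1 + 0  (stop)
So -57/10 = [-6; 3, 3].

[-6; 3, 3]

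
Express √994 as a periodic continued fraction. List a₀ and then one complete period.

[31; 1, 1, 8, 1, 1, 62]

a₀ = ⌊√994⌋ = 31.
With m₀=0, d₀=1 and mₖ₊₁ = dₖaₖ − mₖ, dₖ₊₁ = (n − mₖ₊₁²)/dₖ, aₖ₊₁ = ⌊(a₀+mₖ₊₁)/dₖ₊₁⌋:
  k=1: m=31, d=33, a=1
  k=2: m=2, d=30, a=1
  k=3: m=28, d=7, a=8
  k=4: m=28, d=30, a=1
  k=5: m=2, d=33, a=1
  k=6: m=31, d=1, a=62
d=1 and a=2a₀=62 at k=6, so the next step gives (m, d) = (31, 33) again — its k=1 value — and the period has length 6.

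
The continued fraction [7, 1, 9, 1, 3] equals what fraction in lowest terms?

340/43

Using pₖ = aₖpₖ₋₁ + pₖ₋₂ and qₖ = aₖqₖ₋₁ + qₖ₋₂:
  k=0: a=7, p=7, q=1
  k=1: a=1, p=8, q=1
  k=2: a=9, p=79, q=10
  k=3: a=1, p=87, q=11
  k=4: a=3, p=340, q=43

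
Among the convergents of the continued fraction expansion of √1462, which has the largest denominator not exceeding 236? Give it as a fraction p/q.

2753/72

√1462 = [38; 4, 4, 4, 76, …] (period length 4).
Convergents:
  p_0/q_0 = 38/1
  p_1/q_1 = 153/4
  p_2/q_2 = 650/17
  p_3/q_3 = 2753/72
  p_4/q_4 = 209878/5489
q_3 = 72 ≤ 236 < 5489 = q_4, so the answer is 2753/72.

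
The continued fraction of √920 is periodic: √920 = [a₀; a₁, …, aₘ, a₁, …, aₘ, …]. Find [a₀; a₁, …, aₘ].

a₀ = ⌊√920⌋ = 30.
With m₀=0, d₀=1 and mₖ₊₁ = dₖaₖ − mₖ, dₖ₊₁ = (n − mₖ₊₁²)/dₖ, aₖ₊₁ = ⌊(a₀+mₖ₊₁)/dₖ₊₁⌋:
  k=1: m=30, d=20, a=3
  k=2: m=30, d=1, a=60
d=1 and a=2a₀=60 at k=2, so the next step gives (m, d) = (30, 20) again — its k=1 value — and the period has length 2.

[30; 3, 60]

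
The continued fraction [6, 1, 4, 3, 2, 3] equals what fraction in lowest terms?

Fold from the inside: start with 3/1.
  2 + 1/3 = 7/3
  3 + 3/7 = 24/7
  4 + 7/24 = 103/24
  1 + 24/103 = 127/103
  6 + 103/127 = 865/127

865/127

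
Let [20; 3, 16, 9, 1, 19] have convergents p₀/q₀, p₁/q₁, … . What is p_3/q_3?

Using pₖ = aₖpₖ₋₁ + pₖ₋₂, qₖ = aₖqₖ₋₁ + qₖ₋₂ (with p₋₁=1, p₋₂=0, q₋₁=0, q₋₂=1):
  k=0: a=20, p=20, q=1
  k=1: a=3, p=61, q=3
  k=2: a=16, p=996, q=49
  k=3: a=9, p=9025, q=444

9025/444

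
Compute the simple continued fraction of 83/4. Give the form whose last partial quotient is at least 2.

83 = 20·4 + 3
4 = 1·3 + 1
3 = 3·1 + 0  (stop)
So 83/4 = [20; 1, 3].

[20; 1, 3]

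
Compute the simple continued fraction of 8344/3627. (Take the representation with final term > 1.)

8344 = 2*3627 + 1090
3627 = 3*1090 + 357
1090 = 3*357 + 19
357 = 18*19 + 15
19 = 1*15 + 4
15 = 3*4 + 3
4 = 1*3 + 1
3 = 3*1 + 0  (stop)
So 8344/3627 = [2; 3, 3, 18, 1, 3, 1, 3].

[2; 3, 3, 18, 1, 3, 1, 3]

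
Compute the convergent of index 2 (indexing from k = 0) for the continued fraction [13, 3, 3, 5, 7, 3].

133/10

Using pₖ = aₖpₖ₋₁ + pₖ₋₂, qₖ = aₖqₖ₋₁ + qₖ₋₂ (with p₋₁=1, p₋₂=0, q₋₁=0, q₋₂=1):
  k=0: a=13, p=13, q=1
  k=1: a=3, p=40, q=3
  k=2: a=3, p=133, q=10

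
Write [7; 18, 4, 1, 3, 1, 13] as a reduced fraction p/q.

42520/6027

Fold from the inside: start with 13/1.
  1 + 1/13 = 14/13
  3 + 13/14 = 55/14
  1 + 14/55 = 69/55
  4 + 55/69 = 331/69
  18 + 69/331 = 6027/331
  7 + 331/6027 = 42520/6027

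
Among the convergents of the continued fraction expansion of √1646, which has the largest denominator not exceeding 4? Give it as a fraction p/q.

√1646 = [40; 1, 1, 3, 40, 3, 1, 1, 80, …] (period length 8).
Convergents:
  p_0/q_0 = 40/1
  p_1/q_1 = 41/1
  p_2/q_2 = 81/2
  p_3/q_3 = 284/7
q_2 = 2 ≤ 4 < 7 = q_3, so the answer is 81/2.

81/2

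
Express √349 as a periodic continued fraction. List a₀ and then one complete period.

[18; 1, 2, 7, 7, 2, 1, 36]

a₀ = ⌊√349⌋ = 18.
With m₀=0, d₀=1 and mₖ₊₁ = dₖaₖ − mₖ, dₖ₊₁ = (n − mₖ₊₁²)/dₖ, aₖ₊₁ = ⌊(a₀+mₖ₊₁)/dₖ₊₁⌋:
  k=1: m=18, d=25, a=1
  k=2: m=7, d=12, a=2
  k=3: m=17, d=5, a=7
  k=4: m=18, d=5, a=7
  k=5: m=17, d=12, a=2
  k=6: m=7, d=25, a=1
  k=7: m=18, d=1, a=36
d=1 and a=2a₀=36 at k=7, so the next step gives (m, d) = (18, 25) again — its k=1 value — and the period has length 7.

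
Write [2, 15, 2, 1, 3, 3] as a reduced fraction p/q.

Fold from the inside: start with 3/1.
  3 + 1/3 = 10/3
  1 + 3/10 = 13/10
  2 + 10/13 = 36/13
  15 + 13/36 = 553/36
  2 + 36/553 = 1142/553

1142/553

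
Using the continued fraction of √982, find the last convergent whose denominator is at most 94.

2883/92

√982 = [31; 2, 1, 30, 1, 2, 62, …] (period length 6).
Convergents:
  p_0/q_0 = 31/1
  p_1/q_1 = 63/2
  p_2/q_2 = 94/3
  p_3/q_3 = 2883/92
  p_4/q_4 = 2977/95
q_3 = 92 ≤ 94 < 95 = q_4, so the answer is 2883/92.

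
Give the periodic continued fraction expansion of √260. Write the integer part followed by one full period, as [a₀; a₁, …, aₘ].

[16; 8, 32]

a₀ = ⌊√260⌋ = 16.
With m₀=0, d₀=1 and mₖ₊₁ = dₖaₖ − mₖ, dₖ₊₁ = (n − mₖ₊₁²)/dₖ, aₖ₊₁ = ⌊(a₀+mₖ₊₁)/dₖ₊₁⌋:
  k=1: m=16, d=4, a=8
  k=2: m=16, d=1, a=32
d=1 and a=2a₀=32 at k=2, so the next step gives (m, d) = (16, 4) again — its k=1 value — and the period has length 2.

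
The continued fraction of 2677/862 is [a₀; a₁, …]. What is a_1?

2677 = 3·862 + 91   →  a_0 = 3
862 = 9·91 + 43   →  a_1 = 9

9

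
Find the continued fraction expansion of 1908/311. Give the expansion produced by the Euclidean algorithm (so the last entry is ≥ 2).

[6; 7, 2, 2, 8]

1908 = 6×311 + 42
311 = 7×42 + 17
42 = 2×17 + 8
17 = 2×8 + 1
8 = 8×1 + 0  (stop)
So 1908/311 = [6; 7, 2, 2, 8].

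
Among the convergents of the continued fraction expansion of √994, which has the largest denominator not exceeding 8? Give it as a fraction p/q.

√994 = [31; 1, 1, 8, 1, 1, 62, …] (period length 6).
Convergents:
  p_0/q_0 = 31/1
  p_1/q_1 = 32/1
  p_2/q_2 = 63/2
  p_3/q_3 = 536/17
q_2 = 2 ≤ 8 < 17 = q_3, so the answer is 63/2.

63/2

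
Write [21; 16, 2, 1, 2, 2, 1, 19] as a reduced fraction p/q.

183421/8709

Fold from the inside: start with 19/1.
  1 + 1/19 = 20/19
  2 + 19/20 = 59/20
  2 + 20/59 = 138/59
  1 + 59/138 = 197/138
  2 + 138/197 = 532/197
  16 + 197/532 = 8709/532
  21 + 532/8709 = 183421/8709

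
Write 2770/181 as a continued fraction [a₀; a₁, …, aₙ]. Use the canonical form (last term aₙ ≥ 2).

2770 = 15*181 + 55
181 = 3*55 + 16
55 = 3*16 + 7
16 = 2*7 + 2
7 = 3*2 + 1
2 = 2*1 + 0  (stop)
So 2770/181 = [15; 3, 3, 2, 3, 2].

[15; 3, 3, 2, 3, 2]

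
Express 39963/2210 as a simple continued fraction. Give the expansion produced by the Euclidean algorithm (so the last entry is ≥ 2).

39963 = 18·2210 + 183
2210 = 12·183 + 14
183 = 13·14 + 1
14 = 14·1 + 0  (stop)
So 39963/2210 = [18; 12, 13, 14].

[18; 12, 13, 14]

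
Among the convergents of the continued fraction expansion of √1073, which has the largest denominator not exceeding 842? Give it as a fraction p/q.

√1073 = [32; 1, 3, 9, 9, 3, 1, 64, …] (period length 7).
Convergents:
  p_0/q_0 = 32/1
  p_1/q_1 = 33/1
  p_2/q_2 = 131/4
  p_3/q_3 = 1212/37
  p_4/q_4 = 11039/337
  p_5/q_5 = 34329/1048
q_4 = 337 ≤ 842 < 1048 = q_5, so the answer is 11039/337.

11039/337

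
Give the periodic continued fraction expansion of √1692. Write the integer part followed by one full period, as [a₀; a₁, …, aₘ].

a₀ = ⌊√1692⌋ = 41.

[41; 7, 2, 7, 82]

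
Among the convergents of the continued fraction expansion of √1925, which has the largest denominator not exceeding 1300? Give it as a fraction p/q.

30844/703

√1925 = [43; 1, 6, 1, 86, …] (period length 4).
Convergents:
  p_0/q_0 = 43/1
  p_1/q_1 = 44/1
  p_2/q_2 = 307/7
  p_3/q_3 = 351/8
  p_4/q_4 = 30493/695
  p_5/q_5 = 30844/703
  p_6/q_6 = 215557/4913
q_5 = 703 ≤ 1300 < 4913 = q_6, so the answer is 30844/703.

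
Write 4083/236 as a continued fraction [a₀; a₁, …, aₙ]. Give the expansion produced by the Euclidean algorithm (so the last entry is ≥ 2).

[17; 3, 3, 11, 2]

4083 = 17·236 + 71
236 = 3·71 + 23
71 = 3·23 + 2
23 = 11·2 + 1
2 = 2·1 + 0  (stop)
So 4083/236 = [17; 3, 3, 11, 2].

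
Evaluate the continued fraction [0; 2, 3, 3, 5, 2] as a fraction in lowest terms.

Fold from the inside: start with 2/1.
  5 + 1/2 = 11/2
  3 + 2/11 = 35/11
  3 + 11/35 = 116/35
  2 + 35/116 = 267/116
  0 + 116/267 = 116/267

116/267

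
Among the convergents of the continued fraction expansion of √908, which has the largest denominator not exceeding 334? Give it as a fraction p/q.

√908 = [30; 7, 1, 1, 14, 1, 1, 7, 60, …] (period length 8).
Convergents:
  p_0/q_0 = 30/1
  p_1/q_1 = 211/7
  p_2/q_2 = 241/8
  p_3/q_3 = 452/15
  p_4/q_4 = 6569/218
  p_5/q_5 = 7021/233
  p_6/q_6 = 13590/451
q_5 = 233 ≤ 334 < 451 = q_6, so the answer is 7021/233.

7021/233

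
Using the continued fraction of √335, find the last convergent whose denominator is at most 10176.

66385/3627

√335 = [18; 3, 3, 3, 36, …] (period length 4).
Convergents:
  p_0/q_0 = 18/1
  p_1/q_1 = 55/3
  p_2/q_2 = 183/10
  p_3/q_3 = 604/33
  p_4/q_4 = 21927/1198
  p_5/q_5 = 66385/3627
  p_6/q_6 = 221082/12079
q_5 = 3627 ≤ 10176 < 12079 = q_6, so the answer is 66385/3627.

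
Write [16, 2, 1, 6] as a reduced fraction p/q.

Fold from the inside: start with 6/1.
  1 + 1/6 = 7/6
  2 + 6/7 = 20/7
  16 + 7/20 = 327/20

327/20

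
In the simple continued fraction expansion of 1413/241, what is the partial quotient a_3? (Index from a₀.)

1413 = 5·241 + 208   →  a_0 = 5
241 = 1·208 + 33   →  a_1 = 1
208 = 6·33 + 10   →  a_2 = 6
33 = 3·10 + 3   →  a_3 = 3

3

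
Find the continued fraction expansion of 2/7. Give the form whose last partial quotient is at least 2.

2 = 0*7 + 2
7 = 3*2 + 1
2 = 2*1 + 0  (stop)
So 2/7 = [0; 3, 2].

[0; 3, 2]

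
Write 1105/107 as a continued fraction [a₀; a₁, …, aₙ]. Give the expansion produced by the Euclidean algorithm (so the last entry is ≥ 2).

1105 = 10×107 + 35
107 = 3×35 + 2
35 = 17×2 + 1
2 = 2×1 + 0  (stop)
So 1105/107 = [10; 3, 17, 2].

[10; 3, 17, 2]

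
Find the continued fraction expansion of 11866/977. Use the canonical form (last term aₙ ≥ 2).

11866 = 12·977 + 142
977 = 6·142 + 125
142 = 1·125 + 17
125 = 7·17 + 6
17 = 2·6 + 5
6 = 1·5 + 1
5 = 5·1 + 0  (stop)
So 11866/977 = [12; 6, 1, 7, 2, 1, 5].

[12; 6, 1, 7, 2, 1, 5]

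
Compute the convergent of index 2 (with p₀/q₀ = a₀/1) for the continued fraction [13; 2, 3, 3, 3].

Using pₖ = aₖpₖ₋₁ + pₖ₋₂, qₖ = aₖqₖ₋₁ + qₖ₋₂ (with p₋₁=1, p₋₂=0, q₋₁=0, q₋₂=1):
  k=0: a=13, p=13, q=1
  k=1: a=2, p=27, q=2
  k=2: a=3, p=94, q=7

94/7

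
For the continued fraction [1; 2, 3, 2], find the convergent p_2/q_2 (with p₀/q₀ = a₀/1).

10/7

Using pₖ = aₖpₖ₋₁ + pₖ₋₂, qₖ = aₖqₖ₋₁ + qₖ₋₂ (with p₋₁=1, p₋₂=0, q₋₁=0, q₋₂=1):
  k=0: a=1, p=1, q=1
  k=1: a=2, p=3, q=2
  k=2: a=3, p=10, q=7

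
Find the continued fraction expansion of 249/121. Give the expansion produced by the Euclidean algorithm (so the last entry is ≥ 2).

[2; 17, 3, 2]

249 = 2·121 + 7
121 = 17·7 + 2
7 = 3·2 + 1
2 = 2·1 + 0  (stop)
So 249/121 = [2; 17, 3, 2].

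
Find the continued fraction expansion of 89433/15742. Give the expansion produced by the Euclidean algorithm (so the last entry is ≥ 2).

89433 = 5·15742 + 10723
15742 = 1·10723 + 5019
10723 = 2·5019 + 685
5019 = 7·685 + 224
685 = 3·224 + 13
224 = 17·13 + 3
13 = 4·3 + 1
3 = 3·1 + 0  (stop)
So 89433/15742 = [5; 1, 2, 7, 3, 17, 4, 3].

[5; 1, 2, 7, 3, 17, 4, 3]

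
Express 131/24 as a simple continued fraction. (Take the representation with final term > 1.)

131 = 5×24 + 11
24 = 2×11 + 2
11 = 5×2 + 1
2 = 2×1 + 0  (stop)
So 131/24 = [5; 2, 5, 2].

[5; 2, 5, 2]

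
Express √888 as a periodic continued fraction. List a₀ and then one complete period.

a₀ = ⌊√888⌋ = 29.
With m₀=0, d₀=1 and mₖ₊₁ = dₖaₖ − mₖ, dₖ₊₁ = (n − mₖ₊₁²)/dₖ, aₖ₊₁ = ⌊(a₀+mₖ₊₁)/dₖ₊₁⌋:
  k=1: m=29, d=47, a=1
  k=2: m=18, d=12, a=3
  k=3: m=18, d=47, a=1
  k=4: m=29, d=1, a=58
d=1 and a=2a₀=58 at k=4, so the next step gives (m, d) = (29, 47) again — its k=1 value — and the period has length 4.

[29; 1, 3, 1, 58]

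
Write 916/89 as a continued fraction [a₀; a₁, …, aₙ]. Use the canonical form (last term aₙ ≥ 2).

916 = 10*89 + 26
89 = 3*26 + 11
26 = 2*11 + 4
11 = 2*4 + 3
4 = 1*3 + 1
3 = 3*1 + 0  (stop)
So 916/89 = [10; 3, 2, 2, 1, 3].

[10; 3, 2, 2, 1, 3]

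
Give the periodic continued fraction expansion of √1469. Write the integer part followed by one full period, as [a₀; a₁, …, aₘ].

[38; 3, 18, 1, 4, 1, 18, 3, 76]

a₀ = ⌊√1469⌋ = 38.
With m₀=0, d₀=1 and mₖ₊₁ = dₖaₖ − mₖ, dₖ₊₁ = (n − mₖ₊₁²)/dₖ, aₖ₊₁ = ⌊(a₀+mₖ₊₁)/dₖ₊₁⌋:
  k=1: m=38, d=25, a=3
  k=2: m=37, d=4, a=18
  k=3: m=35, d=61, a=1
  k=4: m=26, d=13, a=4
  k=5: m=26, d=61, a=1
  k=6: m=35, d=4, a=18
  k=7: m=37, d=25, a=3
  k=8: m=38, d=1, a=76
d=1 and a=2a₀=76 at k=8, so the next step gives (m, d) = (38, 25) again — its k=1 value — and the period has length 8.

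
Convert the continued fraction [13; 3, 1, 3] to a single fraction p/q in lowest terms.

Fold from the inside: start with 3/1.
  1 + 1/3 = 4/3
  3 + 3/4 = 15/4
  13 + 4/15 = 199/15

199/15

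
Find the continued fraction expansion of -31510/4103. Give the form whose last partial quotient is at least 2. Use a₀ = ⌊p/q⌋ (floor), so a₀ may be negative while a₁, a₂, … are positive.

-31510 = -8·4103 + 1314
4103 = 3·1314 + 161
1314 = 8·161 + 26
161 = 6·26 + 5
26 = 5·5 + 1
5 = 5·1 + 0  (stop)
So -31510/4103 = [-8; 3, 8, 6, 5, 5].

[-8; 3, 8, 6, 5, 5]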